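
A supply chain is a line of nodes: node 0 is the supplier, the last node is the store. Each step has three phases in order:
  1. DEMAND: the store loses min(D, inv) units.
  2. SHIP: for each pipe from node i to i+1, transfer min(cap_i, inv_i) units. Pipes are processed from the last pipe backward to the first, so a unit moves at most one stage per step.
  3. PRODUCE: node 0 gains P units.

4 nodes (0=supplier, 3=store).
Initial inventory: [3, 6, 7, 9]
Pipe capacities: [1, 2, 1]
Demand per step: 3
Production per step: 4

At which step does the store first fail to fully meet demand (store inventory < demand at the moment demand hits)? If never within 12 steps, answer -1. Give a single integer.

Step 1: demand=3,sold=3 ship[2->3]=1 ship[1->2]=2 ship[0->1]=1 prod=4 -> [6 5 8 7]
Step 2: demand=3,sold=3 ship[2->3]=1 ship[1->2]=2 ship[0->1]=1 prod=4 -> [9 4 9 5]
Step 3: demand=3,sold=3 ship[2->3]=1 ship[1->2]=2 ship[0->1]=1 prod=4 -> [12 3 10 3]
Step 4: demand=3,sold=3 ship[2->3]=1 ship[1->2]=2 ship[0->1]=1 prod=4 -> [15 2 11 1]
Step 5: demand=3,sold=1 ship[2->3]=1 ship[1->2]=2 ship[0->1]=1 prod=4 -> [18 1 12 1]
Step 6: demand=3,sold=1 ship[2->3]=1 ship[1->2]=1 ship[0->1]=1 prod=4 -> [21 1 12 1]
Step 7: demand=3,sold=1 ship[2->3]=1 ship[1->2]=1 ship[0->1]=1 prod=4 -> [24 1 12 1]
Step 8: demand=3,sold=1 ship[2->3]=1 ship[1->2]=1 ship[0->1]=1 prod=4 -> [27 1 12 1]
Step 9: demand=3,sold=1 ship[2->3]=1 ship[1->2]=1 ship[0->1]=1 prod=4 -> [30 1 12 1]
Step 10: demand=3,sold=1 ship[2->3]=1 ship[1->2]=1 ship[0->1]=1 prod=4 -> [33 1 12 1]
Step 11: demand=3,sold=1 ship[2->3]=1 ship[1->2]=1 ship[0->1]=1 prod=4 -> [36 1 12 1]
Step 12: demand=3,sold=1 ship[2->3]=1 ship[1->2]=1 ship[0->1]=1 prod=4 -> [39 1 12 1]
First stockout at step 5

5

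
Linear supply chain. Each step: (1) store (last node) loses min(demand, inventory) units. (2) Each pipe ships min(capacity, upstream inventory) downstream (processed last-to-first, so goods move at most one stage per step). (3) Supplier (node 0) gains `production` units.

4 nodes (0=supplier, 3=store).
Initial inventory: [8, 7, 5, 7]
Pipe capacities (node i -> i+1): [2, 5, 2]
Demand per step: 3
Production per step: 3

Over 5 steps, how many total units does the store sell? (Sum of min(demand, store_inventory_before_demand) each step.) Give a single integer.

Step 1: sold=3 (running total=3) -> [9 4 8 6]
Step 2: sold=3 (running total=6) -> [10 2 10 5]
Step 3: sold=3 (running total=9) -> [11 2 10 4]
Step 4: sold=3 (running total=12) -> [12 2 10 3]
Step 5: sold=3 (running total=15) -> [13 2 10 2]

Answer: 15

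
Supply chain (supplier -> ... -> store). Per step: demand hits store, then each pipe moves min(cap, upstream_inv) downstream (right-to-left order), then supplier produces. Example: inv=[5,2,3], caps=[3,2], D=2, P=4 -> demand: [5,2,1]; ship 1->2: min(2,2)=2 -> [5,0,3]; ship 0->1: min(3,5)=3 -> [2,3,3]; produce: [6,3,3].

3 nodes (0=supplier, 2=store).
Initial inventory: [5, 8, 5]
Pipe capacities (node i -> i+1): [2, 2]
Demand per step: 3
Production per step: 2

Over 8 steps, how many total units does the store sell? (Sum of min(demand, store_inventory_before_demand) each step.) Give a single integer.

Answer: 19

Derivation:
Step 1: sold=3 (running total=3) -> [5 8 4]
Step 2: sold=3 (running total=6) -> [5 8 3]
Step 3: sold=3 (running total=9) -> [5 8 2]
Step 4: sold=2 (running total=11) -> [5 8 2]
Step 5: sold=2 (running total=13) -> [5 8 2]
Step 6: sold=2 (running total=15) -> [5 8 2]
Step 7: sold=2 (running total=17) -> [5 8 2]
Step 8: sold=2 (running total=19) -> [5 8 2]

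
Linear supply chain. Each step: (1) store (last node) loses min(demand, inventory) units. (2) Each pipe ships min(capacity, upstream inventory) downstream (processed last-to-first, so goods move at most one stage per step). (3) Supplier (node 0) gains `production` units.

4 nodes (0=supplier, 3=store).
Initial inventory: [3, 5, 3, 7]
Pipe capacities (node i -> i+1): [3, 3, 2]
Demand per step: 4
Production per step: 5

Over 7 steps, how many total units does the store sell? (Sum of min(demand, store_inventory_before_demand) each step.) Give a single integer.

Step 1: sold=4 (running total=4) -> [5 5 4 5]
Step 2: sold=4 (running total=8) -> [7 5 5 3]
Step 3: sold=3 (running total=11) -> [9 5 6 2]
Step 4: sold=2 (running total=13) -> [11 5 7 2]
Step 5: sold=2 (running total=15) -> [13 5 8 2]
Step 6: sold=2 (running total=17) -> [15 5 9 2]
Step 7: sold=2 (running total=19) -> [17 5 10 2]

Answer: 19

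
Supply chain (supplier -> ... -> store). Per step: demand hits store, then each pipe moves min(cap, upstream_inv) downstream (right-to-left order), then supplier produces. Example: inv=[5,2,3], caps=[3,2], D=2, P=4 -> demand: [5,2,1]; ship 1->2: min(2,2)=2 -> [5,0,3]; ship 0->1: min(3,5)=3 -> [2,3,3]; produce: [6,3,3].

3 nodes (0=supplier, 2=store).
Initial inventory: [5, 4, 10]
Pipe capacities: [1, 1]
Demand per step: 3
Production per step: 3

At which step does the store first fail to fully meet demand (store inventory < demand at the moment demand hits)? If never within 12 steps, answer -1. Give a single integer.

Step 1: demand=3,sold=3 ship[1->2]=1 ship[0->1]=1 prod=3 -> [7 4 8]
Step 2: demand=3,sold=3 ship[1->2]=1 ship[0->1]=1 prod=3 -> [9 4 6]
Step 3: demand=3,sold=3 ship[1->2]=1 ship[0->1]=1 prod=3 -> [11 4 4]
Step 4: demand=3,sold=3 ship[1->2]=1 ship[0->1]=1 prod=3 -> [13 4 2]
Step 5: demand=3,sold=2 ship[1->2]=1 ship[0->1]=1 prod=3 -> [15 4 1]
Step 6: demand=3,sold=1 ship[1->2]=1 ship[0->1]=1 prod=3 -> [17 4 1]
Step 7: demand=3,sold=1 ship[1->2]=1 ship[0->1]=1 prod=3 -> [19 4 1]
Step 8: demand=3,sold=1 ship[1->2]=1 ship[0->1]=1 prod=3 -> [21 4 1]
Step 9: demand=3,sold=1 ship[1->2]=1 ship[0->1]=1 prod=3 -> [23 4 1]
Step 10: demand=3,sold=1 ship[1->2]=1 ship[0->1]=1 prod=3 -> [25 4 1]
Step 11: demand=3,sold=1 ship[1->2]=1 ship[0->1]=1 prod=3 -> [27 4 1]
Step 12: demand=3,sold=1 ship[1->2]=1 ship[0->1]=1 prod=3 -> [29 4 1]
First stockout at step 5

5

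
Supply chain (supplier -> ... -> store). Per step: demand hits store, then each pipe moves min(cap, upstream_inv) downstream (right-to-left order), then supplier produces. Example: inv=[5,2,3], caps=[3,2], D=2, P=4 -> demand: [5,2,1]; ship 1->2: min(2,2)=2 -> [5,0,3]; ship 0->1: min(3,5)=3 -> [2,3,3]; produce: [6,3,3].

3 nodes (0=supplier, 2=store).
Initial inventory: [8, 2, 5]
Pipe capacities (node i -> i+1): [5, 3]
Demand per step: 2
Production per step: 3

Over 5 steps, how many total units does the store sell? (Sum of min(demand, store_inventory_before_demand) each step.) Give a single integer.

Step 1: sold=2 (running total=2) -> [6 5 5]
Step 2: sold=2 (running total=4) -> [4 7 6]
Step 3: sold=2 (running total=6) -> [3 8 7]
Step 4: sold=2 (running total=8) -> [3 8 8]
Step 5: sold=2 (running total=10) -> [3 8 9]

Answer: 10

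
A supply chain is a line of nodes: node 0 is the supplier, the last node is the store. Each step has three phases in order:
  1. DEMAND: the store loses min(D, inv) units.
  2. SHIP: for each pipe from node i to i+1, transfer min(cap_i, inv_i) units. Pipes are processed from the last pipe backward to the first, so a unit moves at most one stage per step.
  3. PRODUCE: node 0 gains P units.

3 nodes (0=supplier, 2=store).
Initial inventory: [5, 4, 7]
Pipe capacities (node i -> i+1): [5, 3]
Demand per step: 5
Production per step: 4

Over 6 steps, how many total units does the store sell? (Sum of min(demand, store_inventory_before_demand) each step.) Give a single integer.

Step 1: sold=5 (running total=5) -> [4 6 5]
Step 2: sold=5 (running total=10) -> [4 7 3]
Step 3: sold=3 (running total=13) -> [4 8 3]
Step 4: sold=3 (running total=16) -> [4 9 3]
Step 5: sold=3 (running total=19) -> [4 10 3]
Step 6: sold=3 (running total=22) -> [4 11 3]

Answer: 22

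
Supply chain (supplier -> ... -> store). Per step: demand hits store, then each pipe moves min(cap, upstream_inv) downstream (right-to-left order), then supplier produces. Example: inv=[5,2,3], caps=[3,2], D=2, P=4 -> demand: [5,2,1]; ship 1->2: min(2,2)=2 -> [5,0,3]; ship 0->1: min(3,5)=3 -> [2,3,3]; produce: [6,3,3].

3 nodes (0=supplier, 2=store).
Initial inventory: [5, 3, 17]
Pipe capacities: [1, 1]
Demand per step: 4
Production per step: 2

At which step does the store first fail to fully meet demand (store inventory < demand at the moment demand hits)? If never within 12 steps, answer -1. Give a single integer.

Step 1: demand=4,sold=4 ship[1->2]=1 ship[0->1]=1 prod=2 -> [6 3 14]
Step 2: demand=4,sold=4 ship[1->2]=1 ship[0->1]=1 prod=2 -> [7 3 11]
Step 3: demand=4,sold=4 ship[1->2]=1 ship[0->1]=1 prod=2 -> [8 3 8]
Step 4: demand=4,sold=4 ship[1->2]=1 ship[0->1]=1 prod=2 -> [9 3 5]
Step 5: demand=4,sold=4 ship[1->2]=1 ship[0->1]=1 prod=2 -> [10 3 2]
Step 6: demand=4,sold=2 ship[1->2]=1 ship[0->1]=1 prod=2 -> [11 3 1]
Step 7: demand=4,sold=1 ship[1->2]=1 ship[0->1]=1 prod=2 -> [12 3 1]
Step 8: demand=4,sold=1 ship[1->2]=1 ship[0->1]=1 prod=2 -> [13 3 1]
Step 9: demand=4,sold=1 ship[1->2]=1 ship[0->1]=1 prod=2 -> [14 3 1]
Step 10: demand=4,sold=1 ship[1->2]=1 ship[0->1]=1 prod=2 -> [15 3 1]
Step 11: demand=4,sold=1 ship[1->2]=1 ship[0->1]=1 prod=2 -> [16 3 1]
Step 12: demand=4,sold=1 ship[1->2]=1 ship[0->1]=1 prod=2 -> [17 3 1]
First stockout at step 6

6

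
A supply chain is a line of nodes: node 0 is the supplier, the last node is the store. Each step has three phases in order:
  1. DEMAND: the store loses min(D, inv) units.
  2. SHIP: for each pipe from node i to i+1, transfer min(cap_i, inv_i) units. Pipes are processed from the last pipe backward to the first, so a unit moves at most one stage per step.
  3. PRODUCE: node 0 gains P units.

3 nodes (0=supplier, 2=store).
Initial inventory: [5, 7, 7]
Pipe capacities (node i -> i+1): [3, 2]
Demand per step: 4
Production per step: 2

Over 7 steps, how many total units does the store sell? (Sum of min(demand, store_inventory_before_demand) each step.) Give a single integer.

Answer: 19

Derivation:
Step 1: sold=4 (running total=4) -> [4 8 5]
Step 2: sold=4 (running total=8) -> [3 9 3]
Step 3: sold=3 (running total=11) -> [2 10 2]
Step 4: sold=2 (running total=13) -> [2 10 2]
Step 5: sold=2 (running total=15) -> [2 10 2]
Step 6: sold=2 (running total=17) -> [2 10 2]
Step 7: sold=2 (running total=19) -> [2 10 2]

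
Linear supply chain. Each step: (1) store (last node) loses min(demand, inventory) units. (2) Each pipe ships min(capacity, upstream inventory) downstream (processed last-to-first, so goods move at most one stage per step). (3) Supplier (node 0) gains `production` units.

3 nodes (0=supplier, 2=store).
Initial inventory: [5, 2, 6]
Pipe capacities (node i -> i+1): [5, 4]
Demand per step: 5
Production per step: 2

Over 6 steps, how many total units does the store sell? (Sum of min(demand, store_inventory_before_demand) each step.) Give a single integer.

Answer: 19

Derivation:
Step 1: sold=5 (running total=5) -> [2 5 3]
Step 2: sold=3 (running total=8) -> [2 3 4]
Step 3: sold=4 (running total=12) -> [2 2 3]
Step 4: sold=3 (running total=15) -> [2 2 2]
Step 5: sold=2 (running total=17) -> [2 2 2]
Step 6: sold=2 (running total=19) -> [2 2 2]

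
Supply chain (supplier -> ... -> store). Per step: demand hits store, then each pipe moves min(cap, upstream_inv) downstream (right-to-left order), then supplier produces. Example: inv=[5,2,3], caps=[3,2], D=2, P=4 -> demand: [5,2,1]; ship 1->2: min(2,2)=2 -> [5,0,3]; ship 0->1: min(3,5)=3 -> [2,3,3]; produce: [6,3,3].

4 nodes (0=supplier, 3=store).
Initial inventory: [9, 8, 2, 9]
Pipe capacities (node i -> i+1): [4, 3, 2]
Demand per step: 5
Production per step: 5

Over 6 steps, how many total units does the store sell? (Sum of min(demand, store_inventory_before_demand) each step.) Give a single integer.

Step 1: sold=5 (running total=5) -> [10 9 3 6]
Step 2: sold=5 (running total=10) -> [11 10 4 3]
Step 3: sold=3 (running total=13) -> [12 11 5 2]
Step 4: sold=2 (running total=15) -> [13 12 6 2]
Step 5: sold=2 (running total=17) -> [14 13 7 2]
Step 6: sold=2 (running total=19) -> [15 14 8 2]

Answer: 19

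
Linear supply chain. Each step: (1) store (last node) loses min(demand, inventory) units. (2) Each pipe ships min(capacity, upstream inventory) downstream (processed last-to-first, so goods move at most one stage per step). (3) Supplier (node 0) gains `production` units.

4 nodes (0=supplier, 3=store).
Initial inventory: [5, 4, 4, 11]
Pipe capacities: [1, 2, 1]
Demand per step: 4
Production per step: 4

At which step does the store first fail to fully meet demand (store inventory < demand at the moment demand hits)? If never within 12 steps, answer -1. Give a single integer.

Step 1: demand=4,sold=4 ship[2->3]=1 ship[1->2]=2 ship[0->1]=1 prod=4 -> [8 3 5 8]
Step 2: demand=4,sold=4 ship[2->3]=1 ship[1->2]=2 ship[0->1]=1 prod=4 -> [11 2 6 5]
Step 3: demand=4,sold=4 ship[2->3]=1 ship[1->2]=2 ship[0->1]=1 prod=4 -> [14 1 7 2]
Step 4: demand=4,sold=2 ship[2->3]=1 ship[1->2]=1 ship[0->1]=1 prod=4 -> [17 1 7 1]
Step 5: demand=4,sold=1 ship[2->3]=1 ship[1->2]=1 ship[0->1]=1 prod=4 -> [20 1 7 1]
Step 6: demand=4,sold=1 ship[2->3]=1 ship[1->2]=1 ship[0->1]=1 prod=4 -> [23 1 7 1]
Step 7: demand=4,sold=1 ship[2->3]=1 ship[1->2]=1 ship[0->1]=1 prod=4 -> [26 1 7 1]
Step 8: demand=4,sold=1 ship[2->3]=1 ship[1->2]=1 ship[0->1]=1 prod=4 -> [29 1 7 1]
Step 9: demand=4,sold=1 ship[2->3]=1 ship[1->2]=1 ship[0->1]=1 prod=4 -> [32 1 7 1]
Step 10: demand=4,sold=1 ship[2->3]=1 ship[1->2]=1 ship[0->1]=1 prod=4 -> [35 1 7 1]
Step 11: demand=4,sold=1 ship[2->3]=1 ship[1->2]=1 ship[0->1]=1 prod=4 -> [38 1 7 1]
Step 12: demand=4,sold=1 ship[2->3]=1 ship[1->2]=1 ship[0->1]=1 prod=4 -> [41 1 7 1]
First stockout at step 4

4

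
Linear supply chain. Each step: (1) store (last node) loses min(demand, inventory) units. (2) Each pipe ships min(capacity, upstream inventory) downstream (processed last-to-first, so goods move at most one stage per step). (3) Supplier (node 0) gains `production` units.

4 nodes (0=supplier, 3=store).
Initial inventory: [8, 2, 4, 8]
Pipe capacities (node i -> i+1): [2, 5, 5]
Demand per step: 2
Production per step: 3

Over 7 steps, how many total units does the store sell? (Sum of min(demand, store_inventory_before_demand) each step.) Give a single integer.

Answer: 14

Derivation:
Step 1: sold=2 (running total=2) -> [9 2 2 10]
Step 2: sold=2 (running total=4) -> [10 2 2 10]
Step 3: sold=2 (running total=6) -> [11 2 2 10]
Step 4: sold=2 (running total=8) -> [12 2 2 10]
Step 5: sold=2 (running total=10) -> [13 2 2 10]
Step 6: sold=2 (running total=12) -> [14 2 2 10]
Step 7: sold=2 (running total=14) -> [15 2 2 10]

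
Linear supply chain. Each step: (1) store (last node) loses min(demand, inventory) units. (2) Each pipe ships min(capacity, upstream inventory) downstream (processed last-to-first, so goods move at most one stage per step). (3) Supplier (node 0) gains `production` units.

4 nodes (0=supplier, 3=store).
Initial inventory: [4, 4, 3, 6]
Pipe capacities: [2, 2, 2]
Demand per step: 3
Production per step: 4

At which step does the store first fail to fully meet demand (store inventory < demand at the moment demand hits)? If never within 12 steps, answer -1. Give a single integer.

Step 1: demand=3,sold=3 ship[2->3]=2 ship[1->2]=2 ship[0->1]=2 prod=4 -> [6 4 3 5]
Step 2: demand=3,sold=3 ship[2->3]=2 ship[1->2]=2 ship[0->1]=2 prod=4 -> [8 4 3 4]
Step 3: demand=3,sold=3 ship[2->3]=2 ship[1->2]=2 ship[0->1]=2 prod=4 -> [10 4 3 3]
Step 4: demand=3,sold=3 ship[2->3]=2 ship[1->2]=2 ship[0->1]=2 prod=4 -> [12 4 3 2]
Step 5: demand=3,sold=2 ship[2->3]=2 ship[1->2]=2 ship[0->1]=2 prod=4 -> [14 4 3 2]
Step 6: demand=3,sold=2 ship[2->3]=2 ship[1->2]=2 ship[0->1]=2 prod=4 -> [16 4 3 2]
Step 7: demand=3,sold=2 ship[2->3]=2 ship[1->2]=2 ship[0->1]=2 prod=4 -> [18 4 3 2]
Step 8: demand=3,sold=2 ship[2->3]=2 ship[1->2]=2 ship[0->1]=2 prod=4 -> [20 4 3 2]
Step 9: demand=3,sold=2 ship[2->3]=2 ship[1->2]=2 ship[0->1]=2 prod=4 -> [22 4 3 2]
Step 10: demand=3,sold=2 ship[2->3]=2 ship[1->2]=2 ship[0->1]=2 prod=4 -> [24 4 3 2]
Step 11: demand=3,sold=2 ship[2->3]=2 ship[1->2]=2 ship[0->1]=2 prod=4 -> [26 4 3 2]
Step 12: demand=3,sold=2 ship[2->3]=2 ship[1->2]=2 ship[0->1]=2 prod=4 -> [28 4 3 2]
First stockout at step 5

5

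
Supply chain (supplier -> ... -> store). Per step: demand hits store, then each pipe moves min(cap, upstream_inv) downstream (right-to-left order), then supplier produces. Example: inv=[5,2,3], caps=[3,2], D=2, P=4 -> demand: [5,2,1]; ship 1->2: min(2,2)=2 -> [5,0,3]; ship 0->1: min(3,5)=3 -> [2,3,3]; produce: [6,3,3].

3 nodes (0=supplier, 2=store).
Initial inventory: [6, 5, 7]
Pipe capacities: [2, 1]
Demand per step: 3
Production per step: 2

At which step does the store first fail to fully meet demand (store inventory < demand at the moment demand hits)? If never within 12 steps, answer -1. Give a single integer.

Step 1: demand=3,sold=3 ship[1->2]=1 ship[0->1]=2 prod=2 -> [6 6 5]
Step 2: demand=3,sold=3 ship[1->2]=1 ship[0->1]=2 prod=2 -> [6 7 3]
Step 3: demand=3,sold=3 ship[1->2]=1 ship[0->1]=2 prod=2 -> [6 8 1]
Step 4: demand=3,sold=1 ship[1->2]=1 ship[0->1]=2 prod=2 -> [6 9 1]
Step 5: demand=3,sold=1 ship[1->2]=1 ship[0->1]=2 prod=2 -> [6 10 1]
Step 6: demand=3,sold=1 ship[1->2]=1 ship[0->1]=2 prod=2 -> [6 11 1]
Step 7: demand=3,sold=1 ship[1->2]=1 ship[0->1]=2 prod=2 -> [6 12 1]
Step 8: demand=3,sold=1 ship[1->2]=1 ship[0->1]=2 prod=2 -> [6 13 1]
Step 9: demand=3,sold=1 ship[1->2]=1 ship[0->1]=2 prod=2 -> [6 14 1]
Step 10: demand=3,sold=1 ship[1->2]=1 ship[0->1]=2 prod=2 -> [6 15 1]
Step 11: demand=3,sold=1 ship[1->2]=1 ship[0->1]=2 prod=2 -> [6 16 1]
Step 12: demand=3,sold=1 ship[1->2]=1 ship[0->1]=2 prod=2 -> [6 17 1]
First stockout at step 4

4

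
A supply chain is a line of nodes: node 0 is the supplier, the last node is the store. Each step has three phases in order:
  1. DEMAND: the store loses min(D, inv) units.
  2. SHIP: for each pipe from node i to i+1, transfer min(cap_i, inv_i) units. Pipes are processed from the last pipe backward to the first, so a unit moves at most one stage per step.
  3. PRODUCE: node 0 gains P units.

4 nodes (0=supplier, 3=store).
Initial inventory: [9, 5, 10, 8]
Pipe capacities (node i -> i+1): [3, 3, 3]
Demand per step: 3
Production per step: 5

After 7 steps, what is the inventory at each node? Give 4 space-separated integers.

Step 1: demand=3,sold=3 ship[2->3]=3 ship[1->2]=3 ship[0->1]=3 prod=5 -> inv=[11 5 10 8]
Step 2: demand=3,sold=3 ship[2->3]=3 ship[1->2]=3 ship[0->1]=3 prod=5 -> inv=[13 5 10 8]
Step 3: demand=3,sold=3 ship[2->3]=3 ship[1->2]=3 ship[0->1]=3 prod=5 -> inv=[15 5 10 8]
Step 4: demand=3,sold=3 ship[2->3]=3 ship[1->2]=3 ship[0->1]=3 prod=5 -> inv=[17 5 10 8]
Step 5: demand=3,sold=3 ship[2->3]=3 ship[1->2]=3 ship[0->1]=3 prod=5 -> inv=[19 5 10 8]
Step 6: demand=3,sold=3 ship[2->3]=3 ship[1->2]=3 ship[0->1]=3 prod=5 -> inv=[21 5 10 8]
Step 7: demand=3,sold=3 ship[2->3]=3 ship[1->2]=3 ship[0->1]=3 prod=5 -> inv=[23 5 10 8]

23 5 10 8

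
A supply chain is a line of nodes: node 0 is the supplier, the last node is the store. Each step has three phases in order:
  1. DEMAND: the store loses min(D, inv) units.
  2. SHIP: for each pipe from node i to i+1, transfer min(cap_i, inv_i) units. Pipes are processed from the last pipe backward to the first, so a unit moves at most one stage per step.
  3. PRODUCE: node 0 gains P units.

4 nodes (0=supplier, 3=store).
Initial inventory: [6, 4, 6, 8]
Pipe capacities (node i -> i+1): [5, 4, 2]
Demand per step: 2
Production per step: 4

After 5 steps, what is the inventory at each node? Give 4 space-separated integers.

Step 1: demand=2,sold=2 ship[2->3]=2 ship[1->2]=4 ship[0->1]=5 prod=4 -> inv=[5 5 8 8]
Step 2: demand=2,sold=2 ship[2->3]=2 ship[1->2]=4 ship[0->1]=5 prod=4 -> inv=[4 6 10 8]
Step 3: demand=2,sold=2 ship[2->3]=2 ship[1->2]=4 ship[0->1]=4 prod=4 -> inv=[4 6 12 8]
Step 4: demand=2,sold=2 ship[2->3]=2 ship[1->2]=4 ship[0->1]=4 prod=4 -> inv=[4 6 14 8]
Step 5: demand=2,sold=2 ship[2->3]=2 ship[1->2]=4 ship[0->1]=4 prod=4 -> inv=[4 6 16 8]

4 6 16 8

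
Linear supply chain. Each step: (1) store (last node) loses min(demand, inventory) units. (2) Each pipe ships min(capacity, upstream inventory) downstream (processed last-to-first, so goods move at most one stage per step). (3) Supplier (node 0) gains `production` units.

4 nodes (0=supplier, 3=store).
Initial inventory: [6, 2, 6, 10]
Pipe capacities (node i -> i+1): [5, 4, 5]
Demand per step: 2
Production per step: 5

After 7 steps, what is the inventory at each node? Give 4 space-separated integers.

Step 1: demand=2,sold=2 ship[2->3]=5 ship[1->2]=2 ship[0->1]=5 prod=5 -> inv=[6 5 3 13]
Step 2: demand=2,sold=2 ship[2->3]=3 ship[1->2]=4 ship[0->1]=5 prod=5 -> inv=[6 6 4 14]
Step 3: demand=2,sold=2 ship[2->3]=4 ship[1->2]=4 ship[0->1]=5 prod=5 -> inv=[6 7 4 16]
Step 4: demand=2,sold=2 ship[2->3]=4 ship[1->2]=4 ship[0->1]=5 prod=5 -> inv=[6 8 4 18]
Step 5: demand=2,sold=2 ship[2->3]=4 ship[1->2]=4 ship[0->1]=5 prod=5 -> inv=[6 9 4 20]
Step 6: demand=2,sold=2 ship[2->3]=4 ship[1->2]=4 ship[0->1]=5 prod=5 -> inv=[6 10 4 22]
Step 7: demand=2,sold=2 ship[2->3]=4 ship[1->2]=4 ship[0->1]=5 prod=5 -> inv=[6 11 4 24]

6 11 4 24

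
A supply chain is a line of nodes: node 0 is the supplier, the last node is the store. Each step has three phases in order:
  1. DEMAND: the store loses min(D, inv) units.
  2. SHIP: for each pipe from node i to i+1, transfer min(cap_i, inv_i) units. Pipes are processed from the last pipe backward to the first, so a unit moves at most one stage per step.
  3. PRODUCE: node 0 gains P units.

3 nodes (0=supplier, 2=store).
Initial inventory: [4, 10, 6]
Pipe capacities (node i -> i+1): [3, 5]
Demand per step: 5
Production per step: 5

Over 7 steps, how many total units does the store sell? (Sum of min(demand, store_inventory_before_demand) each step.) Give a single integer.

Answer: 31

Derivation:
Step 1: sold=5 (running total=5) -> [6 8 6]
Step 2: sold=5 (running total=10) -> [8 6 6]
Step 3: sold=5 (running total=15) -> [10 4 6]
Step 4: sold=5 (running total=20) -> [12 3 5]
Step 5: sold=5 (running total=25) -> [14 3 3]
Step 6: sold=3 (running total=28) -> [16 3 3]
Step 7: sold=3 (running total=31) -> [18 3 3]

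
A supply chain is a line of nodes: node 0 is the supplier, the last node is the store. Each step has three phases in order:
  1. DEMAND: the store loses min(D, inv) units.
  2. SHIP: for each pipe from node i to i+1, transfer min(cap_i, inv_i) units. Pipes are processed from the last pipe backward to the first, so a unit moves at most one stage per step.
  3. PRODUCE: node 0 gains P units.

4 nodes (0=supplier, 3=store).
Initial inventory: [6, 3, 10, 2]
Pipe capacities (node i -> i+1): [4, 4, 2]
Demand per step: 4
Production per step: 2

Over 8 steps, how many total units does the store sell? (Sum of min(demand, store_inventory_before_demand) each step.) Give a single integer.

Answer: 16

Derivation:
Step 1: sold=2 (running total=2) -> [4 4 11 2]
Step 2: sold=2 (running total=4) -> [2 4 13 2]
Step 3: sold=2 (running total=6) -> [2 2 15 2]
Step 4: sold=2 (running total=8) -> [2 2 15 2]
Step 5: sold=2 (running total=10) -> [2 2 15 2]
Step 6: sold=2 (running total=12) -> [2 2 15 2]
Step 7: sold=2 (running total=14) -> [2 2 15 2]
Step 8: sold=2 (running total=16) -> [2 2 15 2]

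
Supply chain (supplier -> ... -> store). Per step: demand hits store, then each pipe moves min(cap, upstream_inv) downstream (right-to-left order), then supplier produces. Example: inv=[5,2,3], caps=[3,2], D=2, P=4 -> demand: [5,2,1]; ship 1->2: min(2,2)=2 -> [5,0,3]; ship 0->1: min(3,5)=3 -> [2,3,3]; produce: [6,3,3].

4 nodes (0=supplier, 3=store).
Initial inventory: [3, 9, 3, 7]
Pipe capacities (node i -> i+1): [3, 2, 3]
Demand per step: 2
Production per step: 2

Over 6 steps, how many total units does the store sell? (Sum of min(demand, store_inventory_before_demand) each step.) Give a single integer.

Step 1: sold=2 (running total=2) -> [2 10 2 8]
Step 2: sold=2 (running total=4) -> [2 10 2 8]
Step 3: sold=2 (running total=6) -> [2 10 2 8]
Step 4: sold=2 (running total=8) -> [2 10 2 8]
Step 5: sold=2 (running total=10) -> [2 10 2 8]
Step 6: sold=2 (running total=12) -> [2 10 2 8]

Answer: 12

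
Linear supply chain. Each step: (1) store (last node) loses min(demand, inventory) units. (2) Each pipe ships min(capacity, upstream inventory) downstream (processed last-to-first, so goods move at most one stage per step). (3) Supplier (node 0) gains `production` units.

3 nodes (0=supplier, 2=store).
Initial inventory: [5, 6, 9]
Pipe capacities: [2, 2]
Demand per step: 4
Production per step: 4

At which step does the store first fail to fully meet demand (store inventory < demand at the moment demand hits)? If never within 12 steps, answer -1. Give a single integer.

Step 1: demand=4,sold=4 ship[1->2]=2 ship[0->1]=2 prod=4 -> [7 6 7]
Step 2: demand=4,sold=4 ship[1->2]=2 ship[0->1]=2 prod=4 -> [9 6 5]
Step 3: demand=4,sold=4 ship[1->2]=2 ship[0->1]=2 prod=4 -> [11 6 3]
Step 4: demand=4,sold=3 ship[1->2]=2 ship[0->1]=2 prod=4 -> [13 6 2]
Step 5: demand=4,sold=2 ship[1->2]=2 ship[0->1]=2 prod=4 -> [15 6 2]
Step 6: demand=4,sold=2 ship[1->2]=2 ship[0->1]=2 prod=4 -> [17 6 2]
Step 7: demand=4,sold=2 ship[1->2]=2 ship[0->1]=2 prod=4 -> [19 6 2]
Step 8: demand=4,sold=2 ship[1->2]=2 ship[0->1]=2 prod=4 -> [21 6 2]
Step 9: demand=4,sold=2 ship[1->2]=2 ship[0->1]=2 prod=4 -> [23 6 2]
Step 10: demand=4,sold=2 ship[1->2]=2 ship[0->1]=2 prod=4 -> [25 6 2]
Step 11: demand=4,sold=2 ship[1->2]=2 ship[0->1]=2 prod=4 -> [27 6 2]
Step 12: demand=4,sold=2 ship[1->2]=2 ship[0->1]=2 prod=4 -> [29 6 2]
First stockout at step 4

4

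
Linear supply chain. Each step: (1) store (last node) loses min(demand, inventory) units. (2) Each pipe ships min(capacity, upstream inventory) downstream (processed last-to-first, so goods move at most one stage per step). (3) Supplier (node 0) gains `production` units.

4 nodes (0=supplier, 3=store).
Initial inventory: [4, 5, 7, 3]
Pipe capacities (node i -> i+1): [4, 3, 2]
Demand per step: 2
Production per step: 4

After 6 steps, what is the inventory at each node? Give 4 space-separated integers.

Step 1: demand=2,sold=2 ship[2->3]=2 ship[1->2]=3 ship[0->1]=4 prod=4 -> inv=[4 6 8 3]
Step 2: demand=2,sold=2 ship[2->3]=2 ship[1->2]=3 ship[0->1]=4 prod=4 -> inv=[4 7 9 3]
Step 3: demand=2,sold=2 ship[2->3]=2 ship[1->2]=3 ship[0->1]=4 prod=4 -> inv=[4 8 10 3]
Step 4: demand=2,sold=2 ship[2->3]=2 ship[1->2]=3 ship[0->1]=4 prod=4 -> inv=[4 9 11 3]
Step 5: demand=2,sold=2 ship[2->3]=2 ship[1->2]=3 ship[0->1]=4 prod=4 -> inv=[4 10 12 3]
Step 6: demand=2,sold=2 ship[2->3]=2 ship[1->2]=3 ship[0->1]=4 prod=4 -> inv=[4 11 13 3]

4 11 13 3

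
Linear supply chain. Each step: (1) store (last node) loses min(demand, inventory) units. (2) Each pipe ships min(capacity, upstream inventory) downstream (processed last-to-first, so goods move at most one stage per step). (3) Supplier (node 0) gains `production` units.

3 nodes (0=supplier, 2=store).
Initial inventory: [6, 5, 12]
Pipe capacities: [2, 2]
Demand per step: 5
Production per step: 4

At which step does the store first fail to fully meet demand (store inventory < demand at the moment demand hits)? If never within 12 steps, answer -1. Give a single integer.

Step 1: demand=5,sold=5 ship[1->2]=2 ship[0->1]=2 prod=4 -> [8 5 9]
Step 2: demand=5,sold=5 ship[1->2]=2 ship[0->1]=2 prod=4 -> [10 5 6]
Step 3: demand=5,sold=5 ship[1->2]=2 ship[0->1]=2 prod=4 -> [12 5 3]
Step 4: demand=5,sold=3 ship[1->2]=2 ship[0->1]=2 prod=4 -> [14 5 2]
Step 5: demand=5,sold=2 ship[1->2]=2 ship[0->1]=2 prod=4 -> [16 5 2]
Step 6: demand=5,sold=2 ship[1->2]=2 ship[0->1]=2 prod=4 -> [18 5 2]
Step 7: demand=5,sold=2 ship[1->2]=2 ship[0->1]=2 prod=4 -> [20 5 2]
Step 8: demand=5,sold=2 ship[1->2]=2 ship[0->1]=2 prod=4 -> [22 5 2]
Step 9: demand=5,sold=2 ship[1->2]=2 ship[0->1]=2 prod=4 -> [24 5 2]
Step 10: demand=5,sold=2 ship[1->2]=2 ship[0->1]=2 prod=4 -> [26 5 2]
Step 11: demand=5,sold=2 ship[1->2]=2 ship[0->1]=2 prod=4 -> [28 5 2]
Step 12: demand=5,sold=2 ship[1->2]=2 ship[0->1]=2 prod=4 -> [30 5 2]
First stockout at step 4

4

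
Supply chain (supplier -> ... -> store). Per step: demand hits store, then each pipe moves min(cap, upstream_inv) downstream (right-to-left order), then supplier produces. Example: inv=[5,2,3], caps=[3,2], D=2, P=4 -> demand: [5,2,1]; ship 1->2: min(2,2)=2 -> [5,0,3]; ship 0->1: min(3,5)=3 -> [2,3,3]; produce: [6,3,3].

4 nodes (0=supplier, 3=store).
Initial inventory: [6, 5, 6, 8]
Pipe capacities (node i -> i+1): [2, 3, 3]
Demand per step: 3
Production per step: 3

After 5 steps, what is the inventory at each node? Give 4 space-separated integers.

Step 1: demand=3,sold=3 ship[2->3]=3 ship[1->2]=3 ship[0->1]=2 prod=3 -> inv=[7 4 6 8]
Step 2: demand=3,sold=3 ship[2->3]=3 ship[1->2]=3 ship[0->1]=2 prod=3 -> inv=[8 3 6 8]
Step 3: demand=3,sold=3 ship[2->3]=3 ship[1->2]=3 ship[0->1]=2 prod=3 -> inv=[9 2 6 8]
Step 4: demand=3,sold=3 ship[2->3]=3 ship[1->2]=2 ship[0->1]=2 prod=3 -> inv=[10 2 5 8]
Step 5: demand=3,sold=3 ship[2->3]=3 ship[1->2]=2 ship[0->1]=2 prod=3 -> inv=[11 2 4 8]

11 2 4 8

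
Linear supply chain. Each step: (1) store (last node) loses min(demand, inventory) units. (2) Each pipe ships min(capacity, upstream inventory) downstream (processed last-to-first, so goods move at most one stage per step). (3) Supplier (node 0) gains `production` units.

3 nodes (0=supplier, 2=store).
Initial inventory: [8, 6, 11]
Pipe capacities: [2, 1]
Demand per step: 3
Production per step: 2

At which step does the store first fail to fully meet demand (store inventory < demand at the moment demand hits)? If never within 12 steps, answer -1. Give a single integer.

Step 1: demand=3,sold=3 ship[1->2]=1 ship[0->1]=2 prod=2 -> [8 7 9]
Step 2: demand=3,sold=3 ship[1->2]=1 ship[0->1]=2 prod=2 -> [8 8 7]
Step 3: demand=3,sold=3 ship[1->2]=1 ship[0->1]=2 prod=2 -> [8 9 5]
Step 4: demand=3,sold=3 ship[1->2]=1 ship[0->1]=2 prod=2 -> [8 10 3]
Step 5: demand=3,sold=3 ship[1->2]=1 ship[0->1]=2 prod=2 -> [8 11 1]
Step 6: demand=3,sold=1 ship[1->2]=1 ship[0->1]=2 prod=2 -> [8 12 1]
Step 7: demand=3,sold=1 ship[1->2]=1 ship[0->1]=2 prod=2 -> [8 13 1]
Step 8: demand=3,sold=1 ship[1->2]=1 ship[0->1]=2 prod=2 -> [8 14 1]
Step 9: demand=3,sold=1 ship[1->2]=1 ship[0->1]=2 prod=2 -> [8 15 1]
Step 10: demand=3,sold=1 ship[1->2]=1 ship[0->1]=2 prod=2 -> [8 16 1]
Step 11: demand=3,sold=1 ship[1->2]=1 ship[0->1]=2 prod=2 -> [8 17 1]
Step 12: demand=3,sold=1 ship[1->2]=1 ship[0->1]=2 prod=2 -> [8 18 1]
First stockout at step 6

6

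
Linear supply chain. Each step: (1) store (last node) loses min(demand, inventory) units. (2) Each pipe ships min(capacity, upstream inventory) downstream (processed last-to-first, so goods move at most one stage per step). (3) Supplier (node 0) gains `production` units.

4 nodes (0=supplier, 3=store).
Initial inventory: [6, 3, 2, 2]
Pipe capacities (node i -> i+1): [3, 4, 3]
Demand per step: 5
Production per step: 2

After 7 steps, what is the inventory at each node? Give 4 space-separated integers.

Step 1: demand=5,sold=2 ship[2->3]=2 ship[1->2]=3 ship[0->1]=3 prod=2 -> inv=[5 3 3 2]
Step 2: demand=5,sold=2 ship[2->3]=3 ship[1->2]=3 ship[0->1]=3 prod=2 -> inv=[4 3 3 3]
Step 3: demand=5,sold=3 ship[2->3]=3 ship[1->2]=3 ship[0->1]=3 prod=2 -> inv=[3 3 3 3]
Step 4: demand=5,sold=3 ship[2->3]=3 ship[1->2]=3 ship[0->1]=3 prod=2 -> inv=[2 3 3 3]
Step 5: demand=5,sold=3 ship[2->3]=3 ship[1->2]=3 ship[0->1]=2 prod=2 -> inv=[2 2 3 3]
Step 6: demand=5,sold=3 ship[2->3]=3 ship[1->2]=2 ship[0->1]=2 prod=2 -> inv=[2 2 2 3]
Step 7: demand=5,sold=3 ship[2->3]=2 ship[1->2]=2 ship[0->1]=2 prod=2 -> inv=[2 2 2 2]

2 2 2 2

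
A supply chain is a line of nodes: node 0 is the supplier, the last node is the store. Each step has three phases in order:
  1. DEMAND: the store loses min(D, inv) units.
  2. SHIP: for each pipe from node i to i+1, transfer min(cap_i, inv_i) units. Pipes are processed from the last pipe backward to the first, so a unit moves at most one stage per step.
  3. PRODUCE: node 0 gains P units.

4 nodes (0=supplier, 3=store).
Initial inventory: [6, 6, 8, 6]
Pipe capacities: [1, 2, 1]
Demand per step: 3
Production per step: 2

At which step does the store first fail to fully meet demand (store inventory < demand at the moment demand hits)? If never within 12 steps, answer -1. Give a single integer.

Step 1: demand=3,sold=3 ship[2->3]=1 ship[1->2]=2 ship[0->1]=1 prod=2 -> [7 5 9 4]
Step 2: demand=3,sold=3 ship[2->3]=1 ship[1->2]=2 ship[0->1]=1 prod=2 -> [8 4 10 2]
Step 3: demand=3,sold=2 ship[2->3]=1 ship[1->2]=2 ship[0->1]=1 prod=2 -> [9 3 11 1]
Step 4: demand=3,sold=1 ship[2->3]=1 ship[1->2]=2 ship[0->1]=1 prod=2 -> [10 2 12 1]
Step 5: demand=3,sold=1 ship[2->3]=1 ship[1->2]=2 ship[0->1]=1 prod=2 -> [11 1 13 1]
Step 6: demand=3,sold=1 ship[2->3]=1 ship[1->2]=1 ship[0->1]=1 prod=2 -> [12 1 13 1]
Step 7: demand=3,sold=1 ship[2->3]=1 ship[1->2]=1 ship[0->1]=1 prod=2 -> [13 1 13 1]
Step 8: demand=3,sold=1 ship[2->3]=1 ship[1->2]=1 ship[0->1]=1 prod=2 -> [14 1 13 1]
Step 9: demand=3,sold=1 ship[2->3]=1 ship[1->2]=1 ship[0->1]=1 prod=2 -> [15 1 13 1]
Step 10: demand=3,sold=1 ship[2->3]=1 ship[1->2]=1 ship[0->1]=1 prod=2 -> [16 1 13 1]
Step 11: demand=3,sold=1 ship[2->3]=1 ship[1->2]=1 ship[0->1]=1 prod=2 -> [17 1 13 1]
Step 12: demand=3,sold=1 ship[2->3]=1 ship[1->2]=1 ship[0->1]=1 prod=2 -> [18 1 13 1]
First stockout at step 3

3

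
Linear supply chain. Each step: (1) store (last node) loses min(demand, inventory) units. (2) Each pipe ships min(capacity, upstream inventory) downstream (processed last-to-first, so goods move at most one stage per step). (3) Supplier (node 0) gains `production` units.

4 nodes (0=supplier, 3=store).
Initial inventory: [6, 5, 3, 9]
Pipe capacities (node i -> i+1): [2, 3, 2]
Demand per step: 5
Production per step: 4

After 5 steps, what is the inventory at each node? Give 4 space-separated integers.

Step 1: demand=5,sold=5 ship[2->3]=2 ship[1->2]=3 ship[0->1]=2 prod=4 -> inv=[8 4 4 6]
Step 2: demand=5,sold=5 ship[2->3]=2 ship[1->2]=3 ship[0->1]=2 prod=4 -> inv=[10 3 5 3]
Step 3: demand=5,sold=3 ship[2->3]=2 ship[1->2]=3 ship[0->1]=2 prod=4 -> inv=[12 2 6 2]
Step 4: demand=5,sold=2 ship[2->3]=2 ship[1->2]=2 ship[0->1]=2 prod=4 -> inv=[14 2 6 2]
Step 5: demand=5,sold=2 ship[2->3]=2 ship[1->2]=2 ship[0->1]=2 prod=4 -> inv=[16 2 6 2]

16 2 6 2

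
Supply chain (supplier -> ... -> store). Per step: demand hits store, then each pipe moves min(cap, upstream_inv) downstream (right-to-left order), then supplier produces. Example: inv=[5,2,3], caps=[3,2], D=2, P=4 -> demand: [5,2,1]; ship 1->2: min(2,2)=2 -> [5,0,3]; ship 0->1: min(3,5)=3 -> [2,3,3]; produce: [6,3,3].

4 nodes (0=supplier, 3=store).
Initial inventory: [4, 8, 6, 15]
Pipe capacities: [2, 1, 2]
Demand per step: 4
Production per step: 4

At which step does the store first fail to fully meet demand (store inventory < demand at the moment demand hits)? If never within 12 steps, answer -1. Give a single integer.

Step 1: demand=4,sold=4 ship[2->3]=2 ship[1->2]=1 ship[0->1]=2 prod=4 -> [6 9 5 13]
Step 2: demand=4,sold=4 ship[2->3]=2 ship[1->2]=1 ship[0->1]=2 prod=4 -> [8 10 4 11]
Step 3: demand=4,sold=4 ship[2->3]=2 ship[1->2]=1 ship[0->1]=2 prod=4 -> [10 11 3 9]
Step 4: demand=4,sold=4 ship[2->3]=2 ship[1->2]=1 ship[0->1]=2 prod=4 -> [12 12 2 7]
Step 5: demand=4,sold=4 ship[2->3]=2 ship[1->2]=1 ship[0->1]=2 prod=4 -> [14 13 1 5]
Step 6: demand=4,sold=4 ship[2->3]=1 ship[1->2]=1 ship[0->1]=2 prod=4 -> [16 14 1 2]
Step 7: demand=4,sold=2 ship[2->3]=1 ship[1->2]=1 ship[0->1]=2 prod=4 -> [18 15 1 1]
Step 8: demand=4,sold=1 ship[2->3]=1 ship[1->2]=1 ship[0->1]=2 prod=4 -> [20 16 1 1]
Step 9: demand=4,sold=1 ship[2->3]=1 ship[1->2]=1 ship[0->1]=2 prod=4 -> [22 17 1 1]
Step 10: demand=4,sold=1 ship[2->3]=1 ship[1->2]=1 ship[0->1]=2 prod=4 -> [24 18 1 1]
Step 11: demand=4,sold=1 ship[2->3]=1 ship[1->2]=1 ship[0->1]=2 prod=4 -> [26 19 1 1]
Step 12: demand=4,sold=1 ship[2->3]=1 ship[1->2]=1 ship[0->1]=2 prod=4 -> [28 20 1 1]
First stockout at step 7

7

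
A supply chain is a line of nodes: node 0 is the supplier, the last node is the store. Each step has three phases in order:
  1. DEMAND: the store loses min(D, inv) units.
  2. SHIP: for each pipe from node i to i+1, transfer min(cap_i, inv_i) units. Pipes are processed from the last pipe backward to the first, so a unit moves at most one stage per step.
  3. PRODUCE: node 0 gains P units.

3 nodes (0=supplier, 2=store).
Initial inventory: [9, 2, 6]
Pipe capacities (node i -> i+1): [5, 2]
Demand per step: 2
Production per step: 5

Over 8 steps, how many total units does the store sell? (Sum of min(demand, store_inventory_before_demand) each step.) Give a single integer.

Answer: 16

Derivation:
Step 1: sold=2 (running total=2) -> [9 5 6]
Step 2: sold=2 (running total=4) -> [9 8 6]
Step 3: sold=2 (running total=6) -> [9 11 6]
Step 4: sold=2 (running total=8) -> [9 14 6]
Step 5: sold=2 (running total=10) -> [9 17 6]
Step 6: sold=2 (running total=12) -> [9 20 6]
Step 7: sold=2 (running total=14) -> [9 23 6]
Step 8: sold=2 (running total=16) -> [9 26 6]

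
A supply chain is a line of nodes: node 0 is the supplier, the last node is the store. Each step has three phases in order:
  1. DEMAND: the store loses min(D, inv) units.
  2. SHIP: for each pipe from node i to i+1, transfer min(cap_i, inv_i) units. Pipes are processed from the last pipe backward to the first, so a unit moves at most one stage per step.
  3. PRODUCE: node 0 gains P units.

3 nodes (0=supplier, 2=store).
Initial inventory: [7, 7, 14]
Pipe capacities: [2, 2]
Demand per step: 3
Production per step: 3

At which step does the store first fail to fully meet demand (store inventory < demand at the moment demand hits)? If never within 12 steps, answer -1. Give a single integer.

Step 1: demand=3,sold=3 ship[1->2]=2 ship[0->1]=2 prod=3 -> [8 7 13]
Step 2: demand=3,sold=3 ship[1->2]=2 ship[0->1]=2 prod=3 -> [9 7 12]
Step 3: demand=3,sold=3 ship[1->2]=2 ship[0->1]=2 prod=3 -> [10 7 11]
Step 4: demand=3,sold=3 ship[1->2]=2 ship[0->1]=2 prod=3 -> [11 7 10]
Step 5: demand=3,sold=3 ship[1->2]=2 ship[0->1]=2 prod=3 -> [12 7 9]
Step 6: demand=3,sold=3 ship[1->2]=2 ship[0->1]=2 prod=3 -> [13 7 8]
Step 7: demand=3,sold=3 ship[1->2]=2 ship[0->1]=2 prod=3 -> [14 7 7]
Step 8: demand=3,sold=3 ship[1->2]=2 ship[0->1]=2 prod=3 -> [15 7 6]
Step 9: demand=3,sold=3 ship[1->2]=2 ship[0->1]=2 prod=3 -> [16 7 5]
Step 10: demand=3,sold=3 ship[1->2]=2 ship[0->1]=2 prod=3 -> [17 7 4]
Step 11: demand=3,sold=3 ship[1->2]=2 ship[0->1]=2 prod=3 -> [18 7 3]
Step 12: demand=3,sold=3 ship[1->2]=2 ship[0->1]=2 prod=3 -> [19 7 2]
No stockout in 12 steps

-1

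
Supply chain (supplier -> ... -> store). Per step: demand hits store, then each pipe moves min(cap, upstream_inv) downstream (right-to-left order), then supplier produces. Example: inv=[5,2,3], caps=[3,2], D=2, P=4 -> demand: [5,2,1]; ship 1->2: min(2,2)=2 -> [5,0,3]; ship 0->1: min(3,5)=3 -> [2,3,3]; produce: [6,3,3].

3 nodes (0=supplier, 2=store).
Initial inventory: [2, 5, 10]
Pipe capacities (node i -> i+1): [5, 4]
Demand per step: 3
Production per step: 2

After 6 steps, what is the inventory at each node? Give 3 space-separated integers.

Step 1: demand=3,sold=3 ship[1->2]=4 ship[0->1]=2 prod=2 -> inv=[2 3 11]
Step 2: demand=3,sold=3 ship[1->2]=3 ship[0->1]=2 prod=2 -> inv=[2 2 11]
Step 3: demand=3,sold=3 ship[1->2]=2 ship[0->1]=2 prod=2 -> inv=[2 2 10]
Step 4: demand=3,sold=3 ship[1->2]=2 ship[0->1]=2 prod=2 -> inv=[2 2 9]
Step 5: demand=3,sold=3 ship[1->2]=2 ship[0->1]=2 prod=2 -> inv=[2 2 8]
Step 6: demand=3,sold=3 ship[1->2]=2 ship[0->1]=2 prod=2 -> inv=[2 2 7]

2 2 7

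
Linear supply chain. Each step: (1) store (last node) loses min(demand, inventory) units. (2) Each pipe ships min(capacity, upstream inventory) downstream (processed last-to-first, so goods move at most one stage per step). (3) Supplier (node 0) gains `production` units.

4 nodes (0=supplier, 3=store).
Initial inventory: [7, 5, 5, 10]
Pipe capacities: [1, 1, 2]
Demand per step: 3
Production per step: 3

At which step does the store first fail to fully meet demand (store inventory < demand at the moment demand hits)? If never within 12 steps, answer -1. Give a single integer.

Step 1: demand=3,sold=3 ship[2->3]=2 ship[1->2]=1 ship[0->1]=1 prod=3 -> [9 5 4 9]
Step 2: demand=3,sold=3 ship[2->3]=2 ship[1->2]=1 ship[0->1]=1 prod=3 -> [11 5 3 8]
Step 3: demand=3,sold=3 ship[2->3]=2 ship[1->2]=1 ship[0->1]=1 prod=3 -> [13 5 2 7]
Step 4: demand=3,sold=3 ship[2->3]=2 ship[1->2]=1 ship[0->1]=1 prod=3 -> [15 5 1 6]
Step 5: demand=3,sold=3 ship[2->3]=1 ship[1->2]=1 ship[0->1]=1 prod=3 -> [17 5 1 4]
Step 6: demand=3,sold=3 ship[2->3]=1 ship[1->2]=1 ship[0->1]=1 prod=3 -> [19 5 1 2]
Step 7: demand=3,sold=2 ship[2->3]=1 ship[1->2]=1 ship[0->1]=1 prod=3 -> [21 5 1 1]
Step 8: demand=3,sold=1 ship[2->3]=1 ship[1->2]=1 ship[0->1]=1 prod=3 -> [23 5 1 1]
Step 9: demand=3,sold=1 ship[2->3]=1 ship[1->2]=1 ship[0->1]=1 prod=3 -> [25 5 1 1]
Step 10: demand=3,sold=1 ship[2->3]=1 ship[1->2]=1 ship[0->1]=1 prod=3 -> [27 5 1 1]
Step 11: demand=3,sold=1 ship[2->3]=1 ship[1->2]=1 ship[0->1]=1 prod=3 -> [29 5 1 1]
Step 12: demand=3,sold=1 ship[2->3]=1 ship[1->2]=1 ship[0->1]=1 prod=3 -> [31 5 1 1]
First stockout at step 7

7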